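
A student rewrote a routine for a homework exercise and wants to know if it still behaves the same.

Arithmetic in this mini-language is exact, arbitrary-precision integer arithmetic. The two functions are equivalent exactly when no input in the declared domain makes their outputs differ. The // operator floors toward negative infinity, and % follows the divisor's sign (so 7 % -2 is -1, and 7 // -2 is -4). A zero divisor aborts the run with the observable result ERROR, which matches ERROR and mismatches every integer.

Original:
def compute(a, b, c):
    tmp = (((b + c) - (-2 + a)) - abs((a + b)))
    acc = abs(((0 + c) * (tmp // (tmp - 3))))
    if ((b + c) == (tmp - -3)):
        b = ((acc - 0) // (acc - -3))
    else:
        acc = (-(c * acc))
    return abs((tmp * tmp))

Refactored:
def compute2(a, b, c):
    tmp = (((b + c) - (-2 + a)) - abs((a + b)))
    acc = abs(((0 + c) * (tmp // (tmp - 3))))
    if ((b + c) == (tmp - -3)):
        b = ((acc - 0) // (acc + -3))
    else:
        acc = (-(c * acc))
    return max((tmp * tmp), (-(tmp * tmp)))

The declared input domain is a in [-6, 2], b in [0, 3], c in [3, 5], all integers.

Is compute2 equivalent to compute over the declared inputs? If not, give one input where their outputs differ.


Consider the input a=2, b=1, c=3.
compute: tmp=1, then acc=3, then ((b + c) == (tmp - -3)) is true, then b=0, then returns 1
compute2: tmp=1, then acc=3, then ((b + c) == (tmp - -3)) is true, then a zero divisor aborts: ERROR
1 != ERROR, so the rewrite changes behavior.
verdict: not equivalent; witness: a=2, b=1, c=3


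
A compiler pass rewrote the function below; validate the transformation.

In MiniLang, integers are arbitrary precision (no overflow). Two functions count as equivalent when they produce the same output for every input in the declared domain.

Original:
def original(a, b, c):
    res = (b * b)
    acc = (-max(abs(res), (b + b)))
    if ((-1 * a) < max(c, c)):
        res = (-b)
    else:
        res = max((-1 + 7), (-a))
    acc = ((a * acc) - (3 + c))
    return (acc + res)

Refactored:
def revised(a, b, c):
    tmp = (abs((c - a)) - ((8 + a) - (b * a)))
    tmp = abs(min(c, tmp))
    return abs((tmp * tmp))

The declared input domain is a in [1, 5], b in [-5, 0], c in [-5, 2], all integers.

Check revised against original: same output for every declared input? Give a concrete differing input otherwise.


Not equivalent: a=1, b=-5, c=-5 separates them (-17 vs 64).
original: res := 25 | acc := -25 | ((-1 * a) < max(c, c)): false | res := 6 | acc := -23 | result -17
revised: tmp := -8 | tmp := 8 | result 64
verdict: not equivalent; witness: a=1, b=-5, c=-5


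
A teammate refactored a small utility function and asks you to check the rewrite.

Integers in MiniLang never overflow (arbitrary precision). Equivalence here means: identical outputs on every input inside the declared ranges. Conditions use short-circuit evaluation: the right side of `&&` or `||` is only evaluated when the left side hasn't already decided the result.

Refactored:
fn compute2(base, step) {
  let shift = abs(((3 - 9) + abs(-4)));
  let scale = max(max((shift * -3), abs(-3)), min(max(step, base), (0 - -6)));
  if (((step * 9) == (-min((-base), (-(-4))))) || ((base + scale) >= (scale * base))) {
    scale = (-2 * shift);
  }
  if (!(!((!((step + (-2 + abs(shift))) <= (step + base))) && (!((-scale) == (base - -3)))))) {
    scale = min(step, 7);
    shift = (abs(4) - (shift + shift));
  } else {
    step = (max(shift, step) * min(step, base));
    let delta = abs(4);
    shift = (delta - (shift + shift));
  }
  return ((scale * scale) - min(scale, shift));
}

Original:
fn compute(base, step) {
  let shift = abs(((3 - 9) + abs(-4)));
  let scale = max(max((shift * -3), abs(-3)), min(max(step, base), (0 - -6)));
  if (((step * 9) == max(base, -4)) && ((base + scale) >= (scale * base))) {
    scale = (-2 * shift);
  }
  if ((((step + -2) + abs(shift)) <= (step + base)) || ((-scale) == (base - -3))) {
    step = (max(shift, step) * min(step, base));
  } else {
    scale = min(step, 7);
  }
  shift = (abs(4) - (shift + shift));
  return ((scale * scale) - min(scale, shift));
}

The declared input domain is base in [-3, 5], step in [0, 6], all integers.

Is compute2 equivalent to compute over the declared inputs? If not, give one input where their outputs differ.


Input base=0, step=1: 9 from compute versus 20 from compute2.
verdict: not equivalent; witness: base=0, step=1


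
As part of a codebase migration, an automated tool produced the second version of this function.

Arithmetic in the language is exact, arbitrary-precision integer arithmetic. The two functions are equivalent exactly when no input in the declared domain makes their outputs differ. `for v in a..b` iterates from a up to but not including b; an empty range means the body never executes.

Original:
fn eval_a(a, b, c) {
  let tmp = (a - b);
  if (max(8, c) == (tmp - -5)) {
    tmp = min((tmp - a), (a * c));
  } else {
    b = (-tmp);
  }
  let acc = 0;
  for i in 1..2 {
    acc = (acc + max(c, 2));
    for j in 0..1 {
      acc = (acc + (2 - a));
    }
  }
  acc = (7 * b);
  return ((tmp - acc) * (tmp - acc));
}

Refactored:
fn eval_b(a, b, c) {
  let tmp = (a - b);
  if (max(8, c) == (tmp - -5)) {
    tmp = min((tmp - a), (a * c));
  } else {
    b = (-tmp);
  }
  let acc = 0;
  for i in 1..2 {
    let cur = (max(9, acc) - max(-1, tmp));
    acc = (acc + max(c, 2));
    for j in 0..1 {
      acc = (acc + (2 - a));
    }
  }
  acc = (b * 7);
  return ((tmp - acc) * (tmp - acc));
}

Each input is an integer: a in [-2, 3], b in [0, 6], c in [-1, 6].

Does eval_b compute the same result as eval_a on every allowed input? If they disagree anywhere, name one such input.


Side by side, the visible changes include: min/max/abs usage differs; also local variable names differ; also statement counts differ; also constant usage differs; also arithmetic usage differs.
As a probe, take a=1, b=1, c=3: eval_a runs tmp := 0 | (max(8, c) == (tmp - -5)): false | b := 0 | acc := 0 | iter i=1: | acc := 3 | iter j=0: | acc := 4 | acc := 0 | result 0; eval_b runs tmp := 0 | (max(8, c) == (tmp - -5)): false | b := 0 | acc := 0 | iter i=1: | cur := 9 | acc := 3 | iter j=0: | acc := 4 | acc := 0 | result 0; both end at 0.
Across all 336 domain points the two functions coincide.
verdict: equivalent


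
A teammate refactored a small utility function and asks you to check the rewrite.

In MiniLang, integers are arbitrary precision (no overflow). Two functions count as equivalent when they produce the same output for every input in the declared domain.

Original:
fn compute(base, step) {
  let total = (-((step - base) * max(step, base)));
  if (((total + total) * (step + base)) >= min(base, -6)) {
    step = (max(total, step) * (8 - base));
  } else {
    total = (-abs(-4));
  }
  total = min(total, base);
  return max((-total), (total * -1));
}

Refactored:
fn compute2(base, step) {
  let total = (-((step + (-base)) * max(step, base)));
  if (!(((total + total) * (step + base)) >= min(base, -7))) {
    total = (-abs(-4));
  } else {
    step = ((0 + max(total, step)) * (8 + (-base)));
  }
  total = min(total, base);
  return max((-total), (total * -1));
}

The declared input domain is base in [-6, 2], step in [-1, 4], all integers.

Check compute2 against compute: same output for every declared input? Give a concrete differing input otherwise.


Equivalent. Although `-6` became `-7`, no input in the stated domain can expose it.
Across all 54 domain points the two functions coincide.
One worked example (base=-4, step=-1) — compute: total = 3; (((total + total) * (step + base)) >= min(base, -6)) -> false; total = -4; total = -4; return 4; compute2: total = 3; (!(((total + total) * (step + base)) >= min(base, -7))) -> true; total = -4; total = -4; return 4; agreement on 4.
verdict: equivalent


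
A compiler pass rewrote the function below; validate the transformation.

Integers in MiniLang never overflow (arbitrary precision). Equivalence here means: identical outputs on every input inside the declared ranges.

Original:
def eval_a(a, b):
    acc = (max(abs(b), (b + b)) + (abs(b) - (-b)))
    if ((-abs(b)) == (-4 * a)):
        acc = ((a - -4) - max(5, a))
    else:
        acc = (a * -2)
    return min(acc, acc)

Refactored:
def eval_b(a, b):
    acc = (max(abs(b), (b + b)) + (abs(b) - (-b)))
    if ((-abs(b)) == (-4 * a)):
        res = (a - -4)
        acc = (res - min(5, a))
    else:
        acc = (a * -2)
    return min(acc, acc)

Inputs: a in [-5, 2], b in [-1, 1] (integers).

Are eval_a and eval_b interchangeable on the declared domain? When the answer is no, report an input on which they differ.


These are not equivalent — on a=0, b=0 the outputs split (-1 vs 4).
eval_a: acc becomes 0; next ((-abs(b)) == (-4 * a)) evaluates to true; next acc becomes -1; next final value -1
eval_b: acc becomes 0; next ((-abs(b)) == (-4 * a)) evaluates to true; next res becomes 4; next acc becomes 4; next final value 4
verdict: not equivalent; witness: a=0, b=0


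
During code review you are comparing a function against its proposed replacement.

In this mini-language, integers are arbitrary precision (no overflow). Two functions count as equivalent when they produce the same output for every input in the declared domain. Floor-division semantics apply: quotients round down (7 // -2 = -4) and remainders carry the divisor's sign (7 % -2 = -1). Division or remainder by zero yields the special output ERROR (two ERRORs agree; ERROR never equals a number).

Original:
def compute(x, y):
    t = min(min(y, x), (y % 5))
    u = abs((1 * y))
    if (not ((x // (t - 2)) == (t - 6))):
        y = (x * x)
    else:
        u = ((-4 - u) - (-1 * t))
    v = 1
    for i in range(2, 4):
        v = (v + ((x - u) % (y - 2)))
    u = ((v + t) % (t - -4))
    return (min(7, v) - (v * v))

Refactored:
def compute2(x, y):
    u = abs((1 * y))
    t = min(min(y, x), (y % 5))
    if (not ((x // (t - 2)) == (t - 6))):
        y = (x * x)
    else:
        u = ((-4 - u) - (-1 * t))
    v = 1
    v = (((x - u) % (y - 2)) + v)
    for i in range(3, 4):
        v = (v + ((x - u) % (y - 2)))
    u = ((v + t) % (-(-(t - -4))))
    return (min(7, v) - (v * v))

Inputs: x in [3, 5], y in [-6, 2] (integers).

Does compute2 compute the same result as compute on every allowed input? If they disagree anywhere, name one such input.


Behavior is preserved: although loop structure differs; and constant usage differs; and statement counts differ; and arithmetic usage differs, the outputs never diverge.
As a probe, take x=4, y=1: compute runs t = 1; u = 1; (not ((x // (t - 2)) == (t - 6))) -> true; y = 16; v = 1; [i=2]; v = 4; [i=3]; v = 7; u = 3; return -42; compute2 runs u = 1; t = 1; (not ((x // (t - 2)) == (t - 6))) -> true; y = 16; v = 1; v = 4; [i=3]; v = 7; u = 3; return -42; both end at -42.
Sweeping the whole domain (27 inputs) finds no disagreement.
verdict: equivalent


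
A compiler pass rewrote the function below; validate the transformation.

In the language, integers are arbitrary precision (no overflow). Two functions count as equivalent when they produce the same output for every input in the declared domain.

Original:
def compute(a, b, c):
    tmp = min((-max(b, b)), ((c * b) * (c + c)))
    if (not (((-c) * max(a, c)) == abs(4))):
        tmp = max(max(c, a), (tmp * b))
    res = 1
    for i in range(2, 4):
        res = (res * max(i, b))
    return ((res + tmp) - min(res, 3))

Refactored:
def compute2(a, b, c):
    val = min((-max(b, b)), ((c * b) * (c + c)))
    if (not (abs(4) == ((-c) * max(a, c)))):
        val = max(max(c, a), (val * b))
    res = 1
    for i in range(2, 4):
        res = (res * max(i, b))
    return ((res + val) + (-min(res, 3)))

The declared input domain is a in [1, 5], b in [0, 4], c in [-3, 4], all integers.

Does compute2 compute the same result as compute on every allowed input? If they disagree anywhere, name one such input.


Changes here: arithmetic usage differs; local variable names differ; the full 200-point sweep finds no disagreement.
verdict: equivalent


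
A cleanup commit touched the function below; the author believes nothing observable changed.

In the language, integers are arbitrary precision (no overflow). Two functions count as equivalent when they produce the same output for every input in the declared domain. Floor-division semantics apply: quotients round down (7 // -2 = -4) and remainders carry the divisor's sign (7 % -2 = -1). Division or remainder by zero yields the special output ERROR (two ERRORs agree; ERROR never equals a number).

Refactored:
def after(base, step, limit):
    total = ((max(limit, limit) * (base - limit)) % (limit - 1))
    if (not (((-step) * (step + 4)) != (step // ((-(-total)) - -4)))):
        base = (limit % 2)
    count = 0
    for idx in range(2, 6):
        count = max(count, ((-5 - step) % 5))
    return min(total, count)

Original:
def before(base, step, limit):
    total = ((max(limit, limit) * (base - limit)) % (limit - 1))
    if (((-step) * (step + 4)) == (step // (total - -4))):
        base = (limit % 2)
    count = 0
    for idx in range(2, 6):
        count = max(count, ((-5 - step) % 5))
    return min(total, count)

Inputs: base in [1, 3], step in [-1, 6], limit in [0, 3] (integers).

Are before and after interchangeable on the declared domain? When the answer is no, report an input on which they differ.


Although comparison usage differs; and boolean connective usage differs, 96/96 inputs agree.
verdict: equivalent


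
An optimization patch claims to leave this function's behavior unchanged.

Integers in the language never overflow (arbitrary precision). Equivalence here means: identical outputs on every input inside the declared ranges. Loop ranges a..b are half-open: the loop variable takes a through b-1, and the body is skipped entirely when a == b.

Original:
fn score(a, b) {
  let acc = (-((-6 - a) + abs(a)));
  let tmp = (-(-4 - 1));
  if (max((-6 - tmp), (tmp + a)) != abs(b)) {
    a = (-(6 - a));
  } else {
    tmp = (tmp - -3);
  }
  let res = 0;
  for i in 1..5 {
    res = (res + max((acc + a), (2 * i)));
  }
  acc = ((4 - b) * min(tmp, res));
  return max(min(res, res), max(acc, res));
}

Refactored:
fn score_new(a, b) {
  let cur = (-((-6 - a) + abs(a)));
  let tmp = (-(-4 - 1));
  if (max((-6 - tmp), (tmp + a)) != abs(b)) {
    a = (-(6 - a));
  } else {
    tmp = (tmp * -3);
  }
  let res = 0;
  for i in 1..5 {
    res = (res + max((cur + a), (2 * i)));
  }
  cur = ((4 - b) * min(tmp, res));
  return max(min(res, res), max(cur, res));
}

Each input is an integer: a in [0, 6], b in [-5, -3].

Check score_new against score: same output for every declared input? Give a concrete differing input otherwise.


Evaluate both at a=0, b=-5.
score: acc = 6; tmp = 5; (max((-6 - tmp), (tmp + a)) != abs(b)) -> false; tmp = 8; res = 0; [i=1]; res = 6; [i=2]; res = 12; [i=3]; res = 18; [i=4]; res = 26; acc = 72; return 72
score_new: cur = 6; tmp = 5; (max((-6 - tmp), (tmp + a)) != abs(b)) -> false; tmp = -15; res = 0; [i=1]; res = 6; [i=2]; res = 12; [i=3]; res = 18; [i=4]; res = 26; cur = -135; return 26
72 against 26: the behavior changed.
verdict: not equivalent; witness: a=0, b=-5


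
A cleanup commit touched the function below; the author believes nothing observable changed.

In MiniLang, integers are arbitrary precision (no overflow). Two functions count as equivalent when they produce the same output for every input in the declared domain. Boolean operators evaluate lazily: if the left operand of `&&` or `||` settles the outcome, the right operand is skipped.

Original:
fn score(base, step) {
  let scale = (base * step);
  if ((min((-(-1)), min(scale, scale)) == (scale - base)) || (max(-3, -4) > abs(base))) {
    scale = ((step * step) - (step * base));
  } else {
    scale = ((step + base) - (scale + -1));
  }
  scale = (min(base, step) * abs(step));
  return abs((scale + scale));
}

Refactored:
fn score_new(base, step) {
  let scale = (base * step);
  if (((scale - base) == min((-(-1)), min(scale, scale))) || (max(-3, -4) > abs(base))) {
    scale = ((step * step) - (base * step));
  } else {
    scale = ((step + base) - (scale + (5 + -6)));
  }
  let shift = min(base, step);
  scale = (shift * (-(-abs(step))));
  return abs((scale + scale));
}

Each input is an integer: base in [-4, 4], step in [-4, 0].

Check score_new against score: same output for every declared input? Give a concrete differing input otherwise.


The two are interchangeable: statement counts differ, local variable names differ, constant usage differs, arithmetic usage differs, and every declared input agrees.
Spot check at base=-3, step=-3 — score: scale becomes 9; next ((min((-(-1)), min(scale, scale)) == (scale - base)) || (max(-3, -4) > abs(base))) evaluates to false; next scale becomes -14; next scale becomes -9; next final value 18. score_new: scale becomes 9; next (((scale - base) == min((-(-1)), min(scale, scale))) || (max(-3, -4) > abs(base))) evaluates to false; next scale becomes -14; next shift becomes -3; next scale becomes -9; next final value 18. Both give 18.
Across all 45 domain points the two functions coincide.
verdict: equivalent


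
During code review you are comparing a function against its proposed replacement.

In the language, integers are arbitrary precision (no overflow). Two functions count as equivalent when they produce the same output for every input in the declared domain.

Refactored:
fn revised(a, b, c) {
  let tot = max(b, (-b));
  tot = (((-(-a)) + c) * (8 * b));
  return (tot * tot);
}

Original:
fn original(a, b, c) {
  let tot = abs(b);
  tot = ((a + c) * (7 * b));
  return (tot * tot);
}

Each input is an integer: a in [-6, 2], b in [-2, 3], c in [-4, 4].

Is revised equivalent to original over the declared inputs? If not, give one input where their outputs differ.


Not equivalent: a=-6, b=-2, c=-4 separates them (19600 vs 25600).
original: tot = 2; tot = 140; return 19600
revised: tot = 2; tot = 160; return 25600
verdict: not equivalent; witness: a=-6, b=-2, c=-4


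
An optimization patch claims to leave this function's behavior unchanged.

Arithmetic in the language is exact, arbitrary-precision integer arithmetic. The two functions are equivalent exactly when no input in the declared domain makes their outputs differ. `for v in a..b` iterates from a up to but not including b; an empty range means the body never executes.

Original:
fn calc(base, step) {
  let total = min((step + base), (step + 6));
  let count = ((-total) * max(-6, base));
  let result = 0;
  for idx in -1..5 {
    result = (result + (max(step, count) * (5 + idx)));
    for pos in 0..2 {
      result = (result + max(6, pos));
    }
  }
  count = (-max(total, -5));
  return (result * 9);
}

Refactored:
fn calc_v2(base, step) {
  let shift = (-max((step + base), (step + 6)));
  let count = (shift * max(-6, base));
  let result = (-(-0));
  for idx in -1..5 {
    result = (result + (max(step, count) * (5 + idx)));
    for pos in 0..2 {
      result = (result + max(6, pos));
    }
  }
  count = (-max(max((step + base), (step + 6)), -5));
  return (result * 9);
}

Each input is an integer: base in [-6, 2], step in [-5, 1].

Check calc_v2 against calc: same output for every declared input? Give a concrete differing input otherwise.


Try base=-6, step=-5.
calc: total := -11 | count := -66 | result := 0 | iter idx=-1: | result := -20 | iter pos=0: | result := -14 | iter pos=1: | result := -8 | iter idx=0: | result := -33 | iter pos=0: | result := -27 | iter pos=1: | result := -21 | iter idx=1: | result := -51 | iter pos=0: | result := -45 | iter pos=1: | result := -39 | iter idx=2: | result := -74 | iter pos=0: | result := -68 | iter pos=1: | result := -62 | iter idx=3: | result := -102 | iter pos=0: | result := -96 | iter pos=1: | result := -90 | iter idx=4: | result := -135 | iter pos=0: | result := -129 | iter pos=1: | result := -123 | count := 5 | result -1107
calc_v2: shift := -1 | count := 6 | result := 0 | iter idx=-1: | result := 24 | iter pos=0: | result := 30 | iter pos=1: | result := 36 | iter idx=0: | result := 66 | iter pos=0: | result := 72 | iter pos=1: | result := 78 | iter idx=1: | result := 114 | iter pos=0: | result := 120 | iter pos=1: | result := 126 | iter idx=2: | result := 168 | iter pos=0: | result := 174 | iter pos=1: | result := 180 | iter idx=3: | result := 228 | iter pos=0: | result := 234 | iter pos=1: | result := 240 | iter idx=4: | result := 294 | iter pos=0: | result := 300 | iter pos=1: | result := 306 | count := -1 | result 2754
-1107 against 2754: the behavior changed.
verdict: not equivalent; witness: base=-6, step=-5


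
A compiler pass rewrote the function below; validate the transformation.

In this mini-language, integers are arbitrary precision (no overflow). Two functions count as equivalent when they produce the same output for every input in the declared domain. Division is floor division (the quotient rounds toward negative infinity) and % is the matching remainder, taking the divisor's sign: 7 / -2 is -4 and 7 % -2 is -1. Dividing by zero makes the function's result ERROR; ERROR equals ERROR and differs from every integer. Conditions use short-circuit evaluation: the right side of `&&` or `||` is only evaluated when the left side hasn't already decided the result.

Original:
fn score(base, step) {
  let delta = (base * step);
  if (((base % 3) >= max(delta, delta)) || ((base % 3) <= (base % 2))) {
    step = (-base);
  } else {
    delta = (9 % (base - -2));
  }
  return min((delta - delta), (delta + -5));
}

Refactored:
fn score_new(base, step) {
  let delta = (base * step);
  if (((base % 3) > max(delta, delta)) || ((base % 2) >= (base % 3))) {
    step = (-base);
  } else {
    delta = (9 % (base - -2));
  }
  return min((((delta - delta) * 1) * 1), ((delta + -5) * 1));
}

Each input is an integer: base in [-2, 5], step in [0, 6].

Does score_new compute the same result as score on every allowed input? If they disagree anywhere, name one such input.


There is a counterexample at base=2, step=1: -3 on one side, -4 on the other.
score: delta becomes 2; next (((base % 3) >= max(delta, delta)) || ((base % 3) <= (base % 2))) evaluates to true; next step becomes -2; next final value -3
score_new: delta becomes 2; next (((base % 3) > max(delta, delta)) || ((base % 2) >= (base % 3))) evaluates to false; next delta becomes 1; next final value -4
verdict: not equivalent; witness: base=2, step=1


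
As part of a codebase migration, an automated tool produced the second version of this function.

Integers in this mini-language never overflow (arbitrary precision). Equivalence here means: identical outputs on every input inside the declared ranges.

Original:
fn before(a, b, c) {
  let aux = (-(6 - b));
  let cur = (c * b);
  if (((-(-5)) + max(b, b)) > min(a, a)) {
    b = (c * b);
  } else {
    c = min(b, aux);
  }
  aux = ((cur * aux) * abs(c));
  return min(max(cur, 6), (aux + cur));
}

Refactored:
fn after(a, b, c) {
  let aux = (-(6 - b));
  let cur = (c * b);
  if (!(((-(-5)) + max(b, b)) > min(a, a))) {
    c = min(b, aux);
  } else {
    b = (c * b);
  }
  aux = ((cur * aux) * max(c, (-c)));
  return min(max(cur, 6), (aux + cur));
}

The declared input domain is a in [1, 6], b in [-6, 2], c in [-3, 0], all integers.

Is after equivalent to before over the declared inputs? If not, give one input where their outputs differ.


Side by side, the visible changes include: boolean connective usage differs; and min/max/abs usage differs.
Spot check at a=5, b=-6, c=-1 — before: aux = -12; cur = 6; (((-(-5)) + max(b, b)) > min(a, a)) -> false; c = -12; aux = -864; return -858. after: aux = -12; cur = 6; (!(((-(-5)) + max(b, b)) > min(a, a))) -> true; c = -12; aux = -864; return -858. Both give -858.
An exhaustive pass over the 216 declared inputs shows identical outputs.
verdict: equivalent


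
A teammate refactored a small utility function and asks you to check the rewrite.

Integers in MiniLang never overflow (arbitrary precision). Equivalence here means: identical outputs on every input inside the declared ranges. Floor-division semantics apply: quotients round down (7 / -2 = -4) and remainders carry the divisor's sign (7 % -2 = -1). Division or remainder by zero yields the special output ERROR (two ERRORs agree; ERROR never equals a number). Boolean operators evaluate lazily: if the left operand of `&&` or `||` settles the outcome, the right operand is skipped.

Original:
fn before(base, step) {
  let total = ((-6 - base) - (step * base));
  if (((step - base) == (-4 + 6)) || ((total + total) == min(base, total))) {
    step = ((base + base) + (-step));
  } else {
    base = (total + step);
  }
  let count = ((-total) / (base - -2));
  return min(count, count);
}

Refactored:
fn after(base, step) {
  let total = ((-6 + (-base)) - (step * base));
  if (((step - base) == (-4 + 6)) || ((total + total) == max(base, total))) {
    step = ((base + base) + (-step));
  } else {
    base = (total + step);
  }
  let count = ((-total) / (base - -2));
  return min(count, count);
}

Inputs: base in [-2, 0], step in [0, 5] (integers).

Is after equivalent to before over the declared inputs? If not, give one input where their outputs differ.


Input base=-2, step=2: 0 from before versus ERROR from after.
verdict: not equivalent; witness: base=-2, step=2


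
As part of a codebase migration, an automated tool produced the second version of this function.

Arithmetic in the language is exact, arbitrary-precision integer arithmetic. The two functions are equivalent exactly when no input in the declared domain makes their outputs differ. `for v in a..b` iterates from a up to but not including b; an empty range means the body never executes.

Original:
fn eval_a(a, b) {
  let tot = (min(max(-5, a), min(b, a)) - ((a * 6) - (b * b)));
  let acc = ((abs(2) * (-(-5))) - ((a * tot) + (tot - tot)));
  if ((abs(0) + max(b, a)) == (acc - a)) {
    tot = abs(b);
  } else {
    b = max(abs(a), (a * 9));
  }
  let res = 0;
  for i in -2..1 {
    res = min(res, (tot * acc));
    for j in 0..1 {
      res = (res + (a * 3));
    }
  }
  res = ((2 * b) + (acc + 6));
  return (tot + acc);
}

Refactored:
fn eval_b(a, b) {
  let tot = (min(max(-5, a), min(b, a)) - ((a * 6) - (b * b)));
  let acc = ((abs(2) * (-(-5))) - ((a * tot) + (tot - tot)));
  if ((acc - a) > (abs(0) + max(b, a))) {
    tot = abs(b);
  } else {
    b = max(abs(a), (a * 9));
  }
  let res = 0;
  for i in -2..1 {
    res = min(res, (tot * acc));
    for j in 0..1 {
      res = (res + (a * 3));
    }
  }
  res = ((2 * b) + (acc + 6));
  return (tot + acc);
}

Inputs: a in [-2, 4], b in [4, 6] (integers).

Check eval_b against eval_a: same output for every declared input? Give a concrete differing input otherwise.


Run the pair on a=-2, b=4.
eval_a: tot=26, then acc=62, then ((abs(0) + max(b, a)) == (acc - a)) is false, then b=2, then res=0, then (i=-2), then res=0, then (j=0), then res=-6, then (i=-1), then res=-6, then (j=0), then res=-12, then (i=0), then res=-12, then (j=0), then res=-18, then res=72, then returns 88
eval_b: tot=26, then acc=62, then ((acc - a) > (abs(0) + max(b, a))) is true, then tot=4, then res=0, then (i=-2), then res=0, then (j=0), then res=-6, then (i=-1), then res=-6, then (j=0), then res=-12, then (i=0), then res=-12, then (j=0), then res=-18, then res=76, then returns 66
88 against 66: the behavior changed.
verdict: not equivalent; witness: a=-2, b=4


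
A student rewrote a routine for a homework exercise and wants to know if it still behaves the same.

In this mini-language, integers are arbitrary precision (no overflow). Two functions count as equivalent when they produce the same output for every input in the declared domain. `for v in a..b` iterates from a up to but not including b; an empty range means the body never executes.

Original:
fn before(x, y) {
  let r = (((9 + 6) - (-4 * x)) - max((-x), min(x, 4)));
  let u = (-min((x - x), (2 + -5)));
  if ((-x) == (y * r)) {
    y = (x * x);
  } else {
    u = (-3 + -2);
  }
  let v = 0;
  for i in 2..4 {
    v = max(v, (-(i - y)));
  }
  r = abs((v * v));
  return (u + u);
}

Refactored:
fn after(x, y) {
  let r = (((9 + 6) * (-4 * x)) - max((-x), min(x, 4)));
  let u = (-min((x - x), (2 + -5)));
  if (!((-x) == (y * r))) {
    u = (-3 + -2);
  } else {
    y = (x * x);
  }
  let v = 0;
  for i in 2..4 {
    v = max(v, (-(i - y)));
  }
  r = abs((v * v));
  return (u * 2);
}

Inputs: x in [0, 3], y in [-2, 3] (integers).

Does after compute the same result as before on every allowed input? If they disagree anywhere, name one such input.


Take x=0, y=-2.
before: r = 15; u = 3; ((-x) == (y * r)) -> false; u = -5; v = 0; [i=2]; v = 0; [i=3]; v = 0; r = 0; return -10
after: r = 0; u = 3; (!((-x) == (y * r))) -> false; y = 0; v = 0; [i=2]; v = 0; [i=3]; v = 0; r = 0; return 6
-10 vs 6 — the two versions disagree here.
verdict: not equivalent; witness: x=0, y=-2


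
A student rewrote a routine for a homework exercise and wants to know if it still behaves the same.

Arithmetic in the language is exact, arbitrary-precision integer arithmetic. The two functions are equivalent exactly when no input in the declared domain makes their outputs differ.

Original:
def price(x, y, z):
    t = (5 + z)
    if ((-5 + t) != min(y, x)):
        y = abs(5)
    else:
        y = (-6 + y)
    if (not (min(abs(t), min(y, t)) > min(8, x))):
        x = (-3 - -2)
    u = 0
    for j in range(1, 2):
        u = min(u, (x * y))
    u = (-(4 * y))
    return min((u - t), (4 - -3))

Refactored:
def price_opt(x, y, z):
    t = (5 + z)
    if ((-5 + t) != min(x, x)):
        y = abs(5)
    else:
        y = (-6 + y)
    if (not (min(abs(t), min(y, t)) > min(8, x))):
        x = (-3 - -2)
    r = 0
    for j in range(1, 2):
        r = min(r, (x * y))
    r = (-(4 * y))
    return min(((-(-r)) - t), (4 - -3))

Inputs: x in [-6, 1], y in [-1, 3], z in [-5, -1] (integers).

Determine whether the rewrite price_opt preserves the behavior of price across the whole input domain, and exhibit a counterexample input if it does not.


There is a counterexample at x=0, y=-1, z=-1: 7 on one side, -24 on the other.
price: t := 4 | ((-5 + t) != min(y, x)): false | y := -7 | (not (min(abs(t), min(y, t)) > min(8, x))): true | x := -1 | u := 0 | iter j=1: | u := 0 | u := 28 | result 7
price_opt: t := 4 | ((-5 + t) != min(x, x)): true | y := 5 | (not (min(abs(t), min(y, t)) > min(8, x))): false | r := 0 | iter j=1: | r := 0 | r := -20 | result -24
verdict: not equivalent; witness: x=0, y=-1, z=-1


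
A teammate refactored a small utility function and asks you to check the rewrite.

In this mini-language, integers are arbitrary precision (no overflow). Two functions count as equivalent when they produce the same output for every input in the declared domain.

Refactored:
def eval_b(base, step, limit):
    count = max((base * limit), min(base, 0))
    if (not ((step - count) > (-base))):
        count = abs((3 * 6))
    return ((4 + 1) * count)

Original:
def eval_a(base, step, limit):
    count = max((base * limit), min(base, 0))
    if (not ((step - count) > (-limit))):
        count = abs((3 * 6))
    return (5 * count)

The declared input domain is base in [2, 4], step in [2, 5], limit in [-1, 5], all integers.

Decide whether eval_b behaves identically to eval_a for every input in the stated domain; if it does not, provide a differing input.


At base=2, step=4, limit=3: eval_a gives 30, eval_b gives 90.
verdict: not equivalent; witness: base=2, step=4, limit=3


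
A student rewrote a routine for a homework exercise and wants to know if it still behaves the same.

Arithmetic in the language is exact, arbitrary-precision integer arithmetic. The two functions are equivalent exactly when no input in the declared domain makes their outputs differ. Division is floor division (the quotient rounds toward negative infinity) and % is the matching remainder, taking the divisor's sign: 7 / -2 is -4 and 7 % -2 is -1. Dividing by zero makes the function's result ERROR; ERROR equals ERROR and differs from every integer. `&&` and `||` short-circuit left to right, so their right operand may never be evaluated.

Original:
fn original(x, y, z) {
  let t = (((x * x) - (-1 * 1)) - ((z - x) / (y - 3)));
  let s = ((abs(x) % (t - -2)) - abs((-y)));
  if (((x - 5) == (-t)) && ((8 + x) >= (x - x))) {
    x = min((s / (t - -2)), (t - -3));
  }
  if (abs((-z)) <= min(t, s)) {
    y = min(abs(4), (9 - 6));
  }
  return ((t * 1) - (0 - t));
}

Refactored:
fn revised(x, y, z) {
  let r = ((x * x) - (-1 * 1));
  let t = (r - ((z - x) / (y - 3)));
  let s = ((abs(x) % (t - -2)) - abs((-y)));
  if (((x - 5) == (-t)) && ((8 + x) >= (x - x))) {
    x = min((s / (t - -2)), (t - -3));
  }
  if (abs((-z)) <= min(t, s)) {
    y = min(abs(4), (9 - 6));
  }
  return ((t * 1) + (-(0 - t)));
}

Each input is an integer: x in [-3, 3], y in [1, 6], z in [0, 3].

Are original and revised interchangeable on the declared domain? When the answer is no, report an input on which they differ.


Behavior is preserved: although local variable names differ; and statement counts differ; and arithmetic usage differs, the outputs never diverge.
As a probe, take x=-1, y=5, z=3: original runs t becomes 0; next s becomes -4; next (((x - 5) == (-t)) && ((8 + x) >= (x - x))) evaluates to false; next (abs((-z)) <= min(t, s)) evaluates to false; next final value 0; revised runs r becomes 2; next t becomes 0; next s becomes -4; next (((x - 5) == (-t)) && ((8 + x) >= (x - x))) evaluates to false; next (abs((-z)) <= min(t, s)) evaluates to false; next final value 0; both end at 0.
Across all 168 domain points the two functions coincide.
verdict: equivalent


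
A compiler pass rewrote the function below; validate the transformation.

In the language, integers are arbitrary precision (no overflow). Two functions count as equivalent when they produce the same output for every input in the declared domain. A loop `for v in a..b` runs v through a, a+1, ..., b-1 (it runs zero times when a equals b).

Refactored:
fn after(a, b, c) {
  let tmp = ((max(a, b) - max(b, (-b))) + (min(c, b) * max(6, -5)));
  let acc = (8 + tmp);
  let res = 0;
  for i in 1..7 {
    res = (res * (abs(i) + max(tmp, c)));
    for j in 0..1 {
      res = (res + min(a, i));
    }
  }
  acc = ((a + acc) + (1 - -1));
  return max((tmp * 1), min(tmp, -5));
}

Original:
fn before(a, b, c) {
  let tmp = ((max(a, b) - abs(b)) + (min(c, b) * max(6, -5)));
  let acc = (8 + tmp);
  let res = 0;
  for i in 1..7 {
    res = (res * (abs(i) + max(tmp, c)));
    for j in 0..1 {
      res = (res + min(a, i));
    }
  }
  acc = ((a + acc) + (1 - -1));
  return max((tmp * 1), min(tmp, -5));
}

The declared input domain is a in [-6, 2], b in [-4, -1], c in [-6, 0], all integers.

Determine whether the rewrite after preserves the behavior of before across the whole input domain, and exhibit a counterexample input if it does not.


Changes here: min/max/abs usage differs; the full 252-point sweep finds no disagreement.
verdict: equivalent


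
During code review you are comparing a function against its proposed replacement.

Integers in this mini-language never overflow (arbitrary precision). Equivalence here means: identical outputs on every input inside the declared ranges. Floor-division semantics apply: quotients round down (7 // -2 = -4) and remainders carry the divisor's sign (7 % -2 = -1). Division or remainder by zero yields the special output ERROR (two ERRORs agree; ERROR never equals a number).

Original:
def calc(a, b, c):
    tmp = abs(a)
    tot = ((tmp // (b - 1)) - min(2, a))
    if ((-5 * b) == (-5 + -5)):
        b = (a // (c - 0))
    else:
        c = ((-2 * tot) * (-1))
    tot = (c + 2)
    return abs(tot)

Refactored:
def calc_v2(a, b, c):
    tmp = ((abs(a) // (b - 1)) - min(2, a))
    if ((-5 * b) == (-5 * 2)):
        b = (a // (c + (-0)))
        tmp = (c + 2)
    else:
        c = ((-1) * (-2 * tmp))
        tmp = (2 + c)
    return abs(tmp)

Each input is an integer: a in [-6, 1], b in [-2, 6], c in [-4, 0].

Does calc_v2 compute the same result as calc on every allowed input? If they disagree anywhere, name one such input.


Changes here: arithmetic usage differs, plus constant usage differs, plus local variable names differ; the full 360-point sweep finds no disagreement.
verdict: equivalent


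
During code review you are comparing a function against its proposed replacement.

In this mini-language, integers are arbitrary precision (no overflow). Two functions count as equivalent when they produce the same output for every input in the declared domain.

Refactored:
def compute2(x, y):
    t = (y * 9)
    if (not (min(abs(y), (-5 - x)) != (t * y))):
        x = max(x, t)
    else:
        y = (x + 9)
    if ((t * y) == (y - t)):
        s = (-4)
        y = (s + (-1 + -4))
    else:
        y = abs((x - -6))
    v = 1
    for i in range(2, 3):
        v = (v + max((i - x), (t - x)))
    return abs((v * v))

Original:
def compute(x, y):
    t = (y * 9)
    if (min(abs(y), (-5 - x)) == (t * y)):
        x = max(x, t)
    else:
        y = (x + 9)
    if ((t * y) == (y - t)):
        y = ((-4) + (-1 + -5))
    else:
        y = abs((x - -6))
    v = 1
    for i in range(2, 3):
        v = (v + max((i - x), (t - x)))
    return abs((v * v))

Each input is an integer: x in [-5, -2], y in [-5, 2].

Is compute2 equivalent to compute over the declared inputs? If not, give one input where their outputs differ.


The edit looks behavioral (`-5` became `-4`), but over these ranges it never changes the outcome; all 32 inputs agree.
verdict: equivalent


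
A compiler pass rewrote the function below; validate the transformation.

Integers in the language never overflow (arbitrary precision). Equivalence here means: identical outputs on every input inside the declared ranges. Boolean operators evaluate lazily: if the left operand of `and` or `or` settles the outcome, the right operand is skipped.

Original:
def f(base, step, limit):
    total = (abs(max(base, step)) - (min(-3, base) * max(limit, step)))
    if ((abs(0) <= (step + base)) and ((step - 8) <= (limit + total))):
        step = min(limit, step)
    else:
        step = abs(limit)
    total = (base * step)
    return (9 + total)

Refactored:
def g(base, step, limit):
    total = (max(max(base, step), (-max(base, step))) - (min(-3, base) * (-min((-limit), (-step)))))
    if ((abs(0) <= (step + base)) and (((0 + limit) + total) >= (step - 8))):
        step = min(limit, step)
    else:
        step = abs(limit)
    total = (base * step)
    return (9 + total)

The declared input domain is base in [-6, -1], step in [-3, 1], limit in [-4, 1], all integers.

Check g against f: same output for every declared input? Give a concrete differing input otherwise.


Behavior is preserved: although min/max/abs usage differs; also comparison usage differs; also arithmetic usage differs; also constant usage differs, the outputs never diverge.
One worked example (base=-4, step=-1, limit=-2) — f: total becomes -3; next ((abs(0) <= (step + base)) and ((step - 8) <= (limit + total))) evaluates to false; next step becomes 2; next total becomes -8; next final value 1; g: total becomes -3; next ((abs(0) <= (step + base)) and (((0 + limit) + total) >= (step - 8))) evaluates to false; next step becomes 2; next total becomes -8; next final value 1; agreement on 1.
Checked all 180 inputs in the declared domain: the outputs agree on every one.
verdict: equivalent


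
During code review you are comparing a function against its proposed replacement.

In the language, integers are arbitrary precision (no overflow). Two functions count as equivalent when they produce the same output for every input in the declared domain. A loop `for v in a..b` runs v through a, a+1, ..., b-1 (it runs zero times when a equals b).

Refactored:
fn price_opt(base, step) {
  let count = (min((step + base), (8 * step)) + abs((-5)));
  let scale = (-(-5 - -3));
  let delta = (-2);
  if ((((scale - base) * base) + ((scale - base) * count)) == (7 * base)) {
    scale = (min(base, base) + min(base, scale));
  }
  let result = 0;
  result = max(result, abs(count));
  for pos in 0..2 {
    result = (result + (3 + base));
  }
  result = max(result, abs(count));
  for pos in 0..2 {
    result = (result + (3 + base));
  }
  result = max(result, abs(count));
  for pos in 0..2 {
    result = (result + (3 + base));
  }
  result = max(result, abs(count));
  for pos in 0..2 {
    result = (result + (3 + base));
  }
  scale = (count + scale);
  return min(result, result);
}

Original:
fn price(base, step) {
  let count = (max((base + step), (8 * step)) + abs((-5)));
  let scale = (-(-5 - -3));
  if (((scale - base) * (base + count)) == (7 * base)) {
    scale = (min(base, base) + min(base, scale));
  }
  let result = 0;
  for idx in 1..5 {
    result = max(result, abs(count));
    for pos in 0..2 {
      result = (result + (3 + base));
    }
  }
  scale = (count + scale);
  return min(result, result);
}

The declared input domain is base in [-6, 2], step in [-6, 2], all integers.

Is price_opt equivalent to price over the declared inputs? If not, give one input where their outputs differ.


Not equivalent: base=-6, step=-6 separates them (1 vs 37).
price: count := -7 | scale := 2 | (((scale - base) * (base + count)) == (7 * base)): false | result := 0 | iter idx=1: | result := 7 | iter pos=0: | result := 4 | iter pos=1: | result := 1 | iter idx=2: | result := 7 | iter pos=0: | result := 4 | iter pos=1: | result := 1 | iter idx=3: | result := 7 | iter pos=0: | result := 4 | iter pos=1: | result := 1 | iter idx=4: | result := 7 | iter pos=0: | result := 4 | iter pos=1: | result := 1 | scale := -5 | result 1
price_opt: count := -43 | scale := 2 | delta := -2 | ((((scale - base) * base) + ((scale - base) * count)) == (7 * base)): false | result := 0 | result := 43 | iter pos=0: | result := 40 | iter pos=1: | result := 37 | result := 43 | iter pos=0: | result := 40 | iter pos=1: | result := 37 | result := 43 | iter pos=0: | result := 40 | iter pos=1: | result := 37 | result := 43 | iter pos=0: | result := 40 | iter pos=1: | result := 37 | scale := -41 | result 37
verdict: not equivalent; witness: base=-6, step=-6
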